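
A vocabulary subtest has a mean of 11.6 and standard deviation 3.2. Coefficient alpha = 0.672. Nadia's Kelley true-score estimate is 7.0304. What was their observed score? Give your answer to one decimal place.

T̂ = ρX + (1 − ρ)μ  ⇒  X = (T̂ − (1 − ρ)μ) / ρ
X = (7.0304 − 0.328 × 11.6) / 0.672 = (7.0304 − 3.8048) / 0.672 = 3.2256 / 0.672 = 4.800

4.8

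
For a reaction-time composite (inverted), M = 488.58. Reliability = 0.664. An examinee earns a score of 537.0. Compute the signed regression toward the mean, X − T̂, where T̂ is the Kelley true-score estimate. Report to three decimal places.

16.269

T̂ = 0.664(537.0) + 0.336(488.58) = 356.5680 + 164.16288 = 520.73088 → 520.7309
X − T̂ = 537.0 − 520.7309 = 16.2691 → 16.269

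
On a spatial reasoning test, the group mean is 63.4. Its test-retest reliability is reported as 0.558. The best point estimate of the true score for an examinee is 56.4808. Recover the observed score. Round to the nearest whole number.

T̂ = ρX + (1 − ρ)μ  ⇒  X = (T̂ − (1 − ρ)μ) / ρ
X = (56.4808 − 0.442 × 63.4) / 0.558 = (56.4808 − 28.0228) / 0.558 = 28.4580 / 0.558 = 51.00

51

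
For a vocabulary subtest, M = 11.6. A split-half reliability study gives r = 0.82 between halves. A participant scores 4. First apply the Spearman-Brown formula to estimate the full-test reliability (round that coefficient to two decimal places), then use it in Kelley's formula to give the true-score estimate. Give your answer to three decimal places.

Spearman-Brown: ρ = 2r/(1 + r) = 2(0.82)/(1 + 0.82) = 1.640/1.82 = 0.9011 → 0.90
Kelley's formula gives T̂ = 0.90·4 + 0.10·11.6 = 3.60 + 1.160 = 4.7600.

4.760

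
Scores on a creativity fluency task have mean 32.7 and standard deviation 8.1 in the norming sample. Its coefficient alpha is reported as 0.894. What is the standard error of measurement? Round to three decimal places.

2.637

SEM = SD · √(1 − ρ) = 8.1 × √0.106 = 8.1 × 0.3256 = 2.6372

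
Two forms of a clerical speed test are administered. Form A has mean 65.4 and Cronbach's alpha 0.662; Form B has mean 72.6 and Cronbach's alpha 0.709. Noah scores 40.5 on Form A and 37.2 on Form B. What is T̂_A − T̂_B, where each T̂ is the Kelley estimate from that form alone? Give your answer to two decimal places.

1.41

T̂_A = 0.662(40.5) + 0.338(65.4) = 48.9162
T̂_B = 0.709(37.2) + 0.291(72.6) = 47.5014
T̂_A − T̂_B = 1.4148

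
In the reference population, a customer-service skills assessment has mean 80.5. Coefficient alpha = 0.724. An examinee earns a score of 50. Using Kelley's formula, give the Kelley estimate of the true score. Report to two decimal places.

58.42

T̂ = 0.724(50) + 0.276(80.5) = 36.200 + 22.2180 = 58.418 → 58.42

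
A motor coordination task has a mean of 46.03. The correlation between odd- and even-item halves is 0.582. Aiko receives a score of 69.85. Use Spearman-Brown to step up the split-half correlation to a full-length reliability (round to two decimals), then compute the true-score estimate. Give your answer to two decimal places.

63.66

Spearman-Brown: ρ = 2r/(1 + r) = 2(0.582)/(1 + 0.582) = 1.1640/1.582 = 0.7358 → 0.74
T̂ = 0.74(69.85) + 0.26(46.03) = 51.6890 + 11.9678 = 63.657 → 63.66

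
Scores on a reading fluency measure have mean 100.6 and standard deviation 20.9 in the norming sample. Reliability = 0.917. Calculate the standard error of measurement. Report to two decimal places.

SEM = SD · √(1 − ρ) = 20.9 × √0.083 = 20.9 × 0.2881 = 6.021

6.02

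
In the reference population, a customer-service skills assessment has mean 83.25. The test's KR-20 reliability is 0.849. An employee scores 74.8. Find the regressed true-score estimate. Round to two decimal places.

76.08

T̂ = ρX + (1 − ρ)μ
  = 0.849 × 74.8 + 0.151 × 83.25
  = 63.5052 + 12.57075
  = 76.076
  ≈ 76.08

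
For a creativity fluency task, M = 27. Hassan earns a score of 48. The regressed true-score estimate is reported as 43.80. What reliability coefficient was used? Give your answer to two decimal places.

0.80

T̂ = ρX + (1 − ρ)μ  ⇒  T̂ − μ = ρ(X − μ)
ρ = (T̂ − μ)/(X − μ) = (43.80 − 27) / (48 − 27) = 16.80 / 21.0 = 0.8000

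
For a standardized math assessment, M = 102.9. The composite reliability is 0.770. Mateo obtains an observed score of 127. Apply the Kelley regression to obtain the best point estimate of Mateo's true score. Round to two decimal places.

T̂ = ρX + (1 − ρ)μ
  = 0.770 × 127 + 0.230 × 102.9
  = 97.790 + 23.6670
  = 121.457
  ≈ 121.46

121.46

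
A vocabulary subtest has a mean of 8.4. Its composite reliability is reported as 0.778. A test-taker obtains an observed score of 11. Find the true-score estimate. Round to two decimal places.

10.42

T̂ = 0.778(11) + 0.222(8.4) = 8.558 + 1.8648 = 10.423 → 10.42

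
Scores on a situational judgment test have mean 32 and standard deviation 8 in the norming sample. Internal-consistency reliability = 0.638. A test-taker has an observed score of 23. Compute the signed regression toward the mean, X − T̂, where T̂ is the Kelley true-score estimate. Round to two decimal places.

-3.26

Kelley's formula gives T̂ = 0.638·23 + 0.362·32 = 14.674 + 11.584 = 26.2580.
X − T̂ = 23 − 26.258 = -3.258 → -3.26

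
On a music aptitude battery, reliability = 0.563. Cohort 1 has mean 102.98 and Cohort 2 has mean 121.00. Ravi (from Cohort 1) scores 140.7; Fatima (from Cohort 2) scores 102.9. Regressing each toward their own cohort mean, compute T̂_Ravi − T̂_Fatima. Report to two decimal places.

T̂_Ravi = 0.563(140.7) + 0.437(102.98) = 124.2164
T̂_Fatima = 0.563(102.9) + 0.437(121.00) = 110.8097
Difference = 124.2164 − 110.8097 = 13.4067

13.41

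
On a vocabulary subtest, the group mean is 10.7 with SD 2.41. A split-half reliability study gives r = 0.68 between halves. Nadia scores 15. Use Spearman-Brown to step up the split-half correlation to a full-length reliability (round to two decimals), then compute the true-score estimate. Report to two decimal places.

Spearman-Brown: ρ = 2r/(1 + r) = 2(0.68)/(1 + 0.68) = 1.360/1.68 = 0.8095 → 0.81
T̂ = ρX + (1 − ρ)μ
  = 0.81 × 15 + 0.19 × 10.7
  = 12.15 + 2.033
  = 14.183
  ≈ 14.18

14.18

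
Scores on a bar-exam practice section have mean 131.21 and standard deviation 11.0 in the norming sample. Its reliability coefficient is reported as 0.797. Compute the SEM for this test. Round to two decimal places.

SEM = SD · √(1 − ρ) = 11.0 × √0.203 = 11.0 × 0.4506 = 4.956

4.96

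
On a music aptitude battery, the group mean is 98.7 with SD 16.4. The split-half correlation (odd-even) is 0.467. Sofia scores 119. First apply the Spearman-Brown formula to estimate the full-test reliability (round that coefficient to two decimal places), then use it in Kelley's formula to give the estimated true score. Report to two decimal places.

Spearman-Brown: ρ = 2r/(1 + r) = 2(0.467)/(1 + 0.467) = 0.9340/1.467 = 0.6367 → 0.64
T̂ = ρX + (1 − ρ)μ
  = 0.64 × 119 + 0.36 × 98.7
  = 76.16 + 35.532
  = 111.692
  ≈ 111.69

111.69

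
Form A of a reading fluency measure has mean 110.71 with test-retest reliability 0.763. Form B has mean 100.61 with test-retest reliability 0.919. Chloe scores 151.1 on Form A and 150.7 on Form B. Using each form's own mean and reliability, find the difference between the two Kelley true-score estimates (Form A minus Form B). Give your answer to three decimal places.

T̂_A = 0.763(151.1) + 0.237(110.71) = 141.52757
T̂_B = 0.919(150.7) + 0.081(100.61) = 146.64271
T̂_A − T̂_B = -5.11514

-5.115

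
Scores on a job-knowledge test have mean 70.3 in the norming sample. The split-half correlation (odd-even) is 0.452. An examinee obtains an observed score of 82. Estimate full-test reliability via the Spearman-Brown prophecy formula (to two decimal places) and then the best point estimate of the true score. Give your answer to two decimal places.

77.55

Spearman-Brown: ρ = 2r/(1 + r) = 2(0.452)/(1 + 0.452) = 0.9040/1.452 = 0.6226 → 0.62
T̂ = 0.62(82) + 0.38(70.3) = 50.84 + 26.714 = 77.554 → 77.55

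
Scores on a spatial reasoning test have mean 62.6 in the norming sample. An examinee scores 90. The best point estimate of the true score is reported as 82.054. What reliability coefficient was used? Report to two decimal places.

T̂ = ρX + (1 − ρ)μ  ⇒  T̂ − μ = ρ(X − μ)
ρ = (T̂ − μ)/(X − μ) = (82.054 − 62.6) / (90 − 62.6) = 19.454 / 27.4 = 0.7100

0.71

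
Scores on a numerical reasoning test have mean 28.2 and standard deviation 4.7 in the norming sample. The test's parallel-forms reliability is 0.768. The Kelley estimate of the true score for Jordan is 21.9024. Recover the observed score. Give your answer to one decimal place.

T̂ = ρX + (1 − ρ)μ  ⇒  X = (T̂ − (1 − ρ)μ) / ρ
X = (21.9024 − 0.232 × 28.2) / 0.768 = (21.9024 − 6.5424) / 0.768 = 15.3600 / 0.768 = 20.000

20.0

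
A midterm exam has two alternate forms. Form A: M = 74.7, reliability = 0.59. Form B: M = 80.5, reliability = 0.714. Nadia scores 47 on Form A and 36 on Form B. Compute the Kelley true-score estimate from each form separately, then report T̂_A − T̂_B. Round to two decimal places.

T̂_A = 0.59(47) + 0.41(74.7) = 58.3570
T̂_B = 0.714(36) + 0.286(80.5) = 48.7270
T̂_A − T̂_B = 9.6300

9.63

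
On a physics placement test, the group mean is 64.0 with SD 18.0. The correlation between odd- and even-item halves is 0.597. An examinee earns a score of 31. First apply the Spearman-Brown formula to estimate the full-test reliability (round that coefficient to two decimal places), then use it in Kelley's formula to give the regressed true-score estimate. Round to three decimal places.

39.250

Spearman-Brown: ρ = 2r/(1 + r) = 2(0.597)/(1 + 0.597) = 1.1940/1.597 = 0.7477 → 0.75
Kelley's formula gives T̂ = 0.75·31 + 0.25·64.0 = 23.25 + 16.000 = 39.2500.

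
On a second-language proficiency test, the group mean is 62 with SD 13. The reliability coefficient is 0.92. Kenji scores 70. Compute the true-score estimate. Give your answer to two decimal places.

69.36

T̂ = 0.92(70) + 0.08(62) = 64.40 + 4.96 = 69.360 → 69.36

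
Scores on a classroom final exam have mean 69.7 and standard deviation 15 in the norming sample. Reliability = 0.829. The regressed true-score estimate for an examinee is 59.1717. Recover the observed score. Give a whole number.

T̂ = ρX + (1 − ρ)μ  ⇒  X = (T̂ − (1 − ρ)μ) / ρ
X = (59.1717 − 0.171 × 69.7) / 0.829 = (59.1717 − 11.9187) / 0.829 = 47.2530 / 0.829 = 57.00

57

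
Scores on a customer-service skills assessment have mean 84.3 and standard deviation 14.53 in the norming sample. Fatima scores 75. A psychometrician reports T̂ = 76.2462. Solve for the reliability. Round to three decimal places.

T̂ = ρX + (1 − ρ)μ  ⇒  T̂ − μ = ρ(X − μ)
ρ = (T̂ − μ)/(X − μ) = (76.2462 − 84.3) / (75 − 84.3) = -8.0538 / -9.3 = 0.86600

0.866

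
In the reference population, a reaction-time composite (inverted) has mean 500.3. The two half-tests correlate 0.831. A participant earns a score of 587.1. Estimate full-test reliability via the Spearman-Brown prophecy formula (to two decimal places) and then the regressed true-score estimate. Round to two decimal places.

579.29

Spearman-Brown: ρ = 2r/(1 + r) = 2(0.831)/(1 + 0.831) = 1.6620/1.831 = 0.9077 → 0.91
T̂ = ρX + (1 − ρ)μ
  = 0.91 × 587.1 + 0.09 × 500.3
  = 534.261 + 45.027
  = 579.288
  ≈ 579.29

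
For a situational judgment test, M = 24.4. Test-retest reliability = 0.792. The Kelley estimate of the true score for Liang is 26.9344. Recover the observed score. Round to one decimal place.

T̂ = ρX + (1 − ρ)μ  ⇒  X = (T̂ − (1 − ρ)μ) / ρ
X = (26.9344 − 0.208 × 24.4) / 0.792 = (26.9344 − 5.0752) / 0.792 = 21.8592 / 0.792 = 27.600

27.6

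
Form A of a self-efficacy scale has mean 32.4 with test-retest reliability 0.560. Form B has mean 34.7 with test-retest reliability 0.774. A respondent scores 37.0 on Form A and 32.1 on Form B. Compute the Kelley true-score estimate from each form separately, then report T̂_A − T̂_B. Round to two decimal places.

T̂_A = 0.560(37.0) + 0.440(32.4) = 34.9760
T̂_B = 0.774(32.1) + 0.226(34.7) = 32.6876
T̂_A − T̂_B = 2.2884

2.29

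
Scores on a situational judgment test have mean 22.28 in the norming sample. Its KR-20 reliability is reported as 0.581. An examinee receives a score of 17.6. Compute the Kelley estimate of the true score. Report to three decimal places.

19.561

T̂ = 0.581(17.6) + 0.419(22.28) = 10.2256 + 9.33532 = 19.5609 → 19.561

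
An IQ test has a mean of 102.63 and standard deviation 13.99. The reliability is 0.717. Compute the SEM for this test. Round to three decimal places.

SEM = SD · √(1 − ρ) = 13.99 × √0.283 = 13.99 × 0.5320 = 7.4424

7.442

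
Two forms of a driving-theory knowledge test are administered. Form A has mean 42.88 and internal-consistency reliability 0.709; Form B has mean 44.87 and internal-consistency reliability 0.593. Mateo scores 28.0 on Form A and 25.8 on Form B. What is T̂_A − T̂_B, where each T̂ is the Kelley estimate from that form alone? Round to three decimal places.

T̂_A = 0.709(28.0) + 0.291(42.88) = 32.33008
T̂_B = 0.593(25.8) + 0.407(44.87) = 33.56149
T̂_A − T̂_B = -1.23141

-1.231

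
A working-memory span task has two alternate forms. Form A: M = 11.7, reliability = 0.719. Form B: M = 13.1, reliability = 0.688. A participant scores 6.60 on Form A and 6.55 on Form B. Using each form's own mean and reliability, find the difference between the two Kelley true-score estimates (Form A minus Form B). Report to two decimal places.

T̂_A = 0.719(6.60) + 0.281(11.7) = 8.0331
T̂_B = 0.688(6.55) + 0.312(13.1) = 8.5936
T̂_A − T̂_B = -0.5605

-0.56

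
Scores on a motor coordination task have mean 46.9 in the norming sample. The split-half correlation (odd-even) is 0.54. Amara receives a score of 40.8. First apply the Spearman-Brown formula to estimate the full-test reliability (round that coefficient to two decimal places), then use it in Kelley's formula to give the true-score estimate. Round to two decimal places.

42.63

Spearman-Brown: ρ = 2r/(1 + r) = 2(0.54)/(1 + 0.54) = 1.080/1.54 = 0.7013 → 0.70
Weight the observed score by reliability and the mean by (1 − reliability): T̂ = 0.70·40.8 + 0.30·46.9 = 28.560 + 14.070 = 42.630.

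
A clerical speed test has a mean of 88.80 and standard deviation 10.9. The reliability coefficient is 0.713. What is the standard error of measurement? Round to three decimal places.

5.839

SEM = SD · √(1 − ρ) = 10.9 × √0.287 = 10.9 × 0.5357 = 5.8394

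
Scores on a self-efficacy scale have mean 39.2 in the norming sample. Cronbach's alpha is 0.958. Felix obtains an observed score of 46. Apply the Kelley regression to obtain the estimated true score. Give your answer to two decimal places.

Weight the observed score by reliability and the mean by (1 − reliability): T̂ = 0.958·46 + 0.042·39.2 = 44.068 + 1.6464 = 45.714.

45.71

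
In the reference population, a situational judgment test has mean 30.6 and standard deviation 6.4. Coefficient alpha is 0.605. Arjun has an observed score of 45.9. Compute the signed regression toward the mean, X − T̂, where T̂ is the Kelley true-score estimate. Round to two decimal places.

6.04

T̂ = ρX + (1 − ρ)μ
  = 0.605 × 45.9 + 0.395 × 30.6
  = 27.7695 + 12.0870
  = 39.8565
  ≈ 39.856
X − T̂ = 45.9 − 39.856 = 6.044 → 6.04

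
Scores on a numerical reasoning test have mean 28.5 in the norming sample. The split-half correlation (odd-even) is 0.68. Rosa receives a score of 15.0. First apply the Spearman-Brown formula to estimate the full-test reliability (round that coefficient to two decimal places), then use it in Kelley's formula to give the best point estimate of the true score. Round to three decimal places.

Spearman-Brown: ρ = 2r/(1 + r) = 2(0.68)/(1 + 0.68) = 1.360/1.68 = 0.8095 → 0.81
T̂ = ρX + (1 − ρ)μ
  = 0.81 × 15.0 + 0.19 × 28.5
  = 12.150 + 5.415
  = 17.5650
  ≈ 17.565

17.565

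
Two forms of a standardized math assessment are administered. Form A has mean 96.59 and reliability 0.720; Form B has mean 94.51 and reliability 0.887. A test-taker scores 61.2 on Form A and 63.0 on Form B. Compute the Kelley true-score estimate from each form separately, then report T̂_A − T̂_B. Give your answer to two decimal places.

T̂_A = 0.720(61.2) + 0.280(96.59) = 71.1092
T̂_B = 0.887(63.0) + 0.113(94.51) = 66.5606
T̂_A − T̂_B = 4.5486

4.55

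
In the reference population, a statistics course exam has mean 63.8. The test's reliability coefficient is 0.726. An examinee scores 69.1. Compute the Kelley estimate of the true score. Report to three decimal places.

67.648

Weight the observed score by reliability and the mean by (1 − reliability): T̂ = 0.726·69.1 + 0.274·63.8 = 50.1666 + 17.4812 = 67.6478.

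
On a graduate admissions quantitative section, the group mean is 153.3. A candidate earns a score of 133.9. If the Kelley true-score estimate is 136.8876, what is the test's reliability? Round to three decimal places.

0.846

T̂ = ρX + (1 − ρ)μ  ⇒  T̂ − μ = ρ(X − μ)
ρ = (T̂ − μ)/(X − μ) = (136.8876 − 153.3) / (133.9 − 153.3) = -16.4124 / -19.4 = 0.84600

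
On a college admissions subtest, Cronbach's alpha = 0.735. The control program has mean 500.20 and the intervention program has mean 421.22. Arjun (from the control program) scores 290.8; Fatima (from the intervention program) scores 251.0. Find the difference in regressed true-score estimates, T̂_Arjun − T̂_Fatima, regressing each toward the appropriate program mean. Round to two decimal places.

T̂_Arjun = 0.735(290.8) + 0.265(500.20) = 346.2910
T̂_Fatima = 0.735(251.0) + 0.265(421.22) = 296.1083
Difference = 346.2910 − 296.1083 = 50.1827

50.18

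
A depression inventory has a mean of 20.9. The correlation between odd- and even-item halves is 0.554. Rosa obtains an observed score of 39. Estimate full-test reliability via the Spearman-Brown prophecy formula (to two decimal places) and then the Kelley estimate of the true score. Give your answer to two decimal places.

Spearman-Brown: ρ = 2r/(1 + r) = 2(0.554)/(1 + 0.554) = 1.1080/1.554 = 0.7130 → 0.71
Kelley's formula gives T̂ = 0.71·39 + 0.29·20.9 = 27.69 + 6.061 = 33.751.

33.75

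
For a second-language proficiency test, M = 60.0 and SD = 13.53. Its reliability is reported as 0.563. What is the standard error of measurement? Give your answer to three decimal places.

8.944

SEM = SD · √(1 − ρ) = 13.53 × √0.437 = 13.53 × 0.6611 = 8.9441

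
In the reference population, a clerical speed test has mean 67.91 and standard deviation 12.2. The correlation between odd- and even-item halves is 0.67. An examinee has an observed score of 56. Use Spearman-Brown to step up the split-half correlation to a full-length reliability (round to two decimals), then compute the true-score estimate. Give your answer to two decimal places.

58.38

Spearman-Brown: ρ = 2r/(1 + r) = 2(0.67)/(1 + 0.67) = 1.340/1.67 = 0.8024 → 0.80
T̂ = 0.80(56) + 0.20(67.91) = 44.80 + 13.5820 = 58.382 → 58.38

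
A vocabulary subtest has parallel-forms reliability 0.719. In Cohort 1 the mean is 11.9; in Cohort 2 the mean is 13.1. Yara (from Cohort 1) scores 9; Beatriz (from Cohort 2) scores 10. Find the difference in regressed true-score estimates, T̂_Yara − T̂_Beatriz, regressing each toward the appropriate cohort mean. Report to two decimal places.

T̂_Yara = 0.719(9) + 0.281(11.9) = 9.8149
T̂_Beatriz = 0.719(10) + 0.281(13.1) = 10.8711
Difference = 9.8149 − 10.8711 = -1.0562

-1.06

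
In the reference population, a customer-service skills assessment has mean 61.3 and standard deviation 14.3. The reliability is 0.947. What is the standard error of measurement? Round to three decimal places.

SEM = SD · √(1 − ρ) = 14.3 × √0.053 = 14.3 × 0.2302 = 3.2921

3.292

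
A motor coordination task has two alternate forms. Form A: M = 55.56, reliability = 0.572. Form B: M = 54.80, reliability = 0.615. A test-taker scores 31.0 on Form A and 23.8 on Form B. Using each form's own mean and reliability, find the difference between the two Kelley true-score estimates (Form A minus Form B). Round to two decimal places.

T̂_A = 0.572(31.0) + 0.428(55.56) = 41.5117
T̂_B = 0.615(23.8) + 0.385(54.80) = 35.7350
T̂_A − T̂_B = 5.7767

5.78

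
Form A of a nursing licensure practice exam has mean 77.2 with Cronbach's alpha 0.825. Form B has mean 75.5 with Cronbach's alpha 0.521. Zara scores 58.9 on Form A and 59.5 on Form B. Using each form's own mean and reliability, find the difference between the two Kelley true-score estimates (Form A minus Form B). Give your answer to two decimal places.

T̂_A = 0.825(58.9) + 0.175(77.2) = 62.1025
T̂_B = 0.521(59.5) + 0.479(75.5) = 67.1640
T̂_A − T̂_B = -5.0615

-5.06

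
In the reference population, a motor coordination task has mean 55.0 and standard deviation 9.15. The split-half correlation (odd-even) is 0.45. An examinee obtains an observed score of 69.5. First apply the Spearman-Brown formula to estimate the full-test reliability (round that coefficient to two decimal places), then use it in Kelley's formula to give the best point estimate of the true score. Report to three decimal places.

63.990

Spearman-Brown: ρ = 2r/(1 + r) = 2(0.45)/(1 + 0.45) = 0.900/1.45 = 0.6207 → 0.62
T̂ = ρX + (1 − ρ)μ
  = 0.62 × 69.5 + 0.38 × 55.0
  = 43.090 + 20.900
  = 63.9900
  ≈ 63.990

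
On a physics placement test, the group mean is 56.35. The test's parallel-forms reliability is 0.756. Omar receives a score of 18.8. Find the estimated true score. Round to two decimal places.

Regress the observed score toward the mean by the unreliability: T̂ = 0.756·18.8 + 0.244·56.35 = 14.2128 + 13.74940 = 27.962.

27.96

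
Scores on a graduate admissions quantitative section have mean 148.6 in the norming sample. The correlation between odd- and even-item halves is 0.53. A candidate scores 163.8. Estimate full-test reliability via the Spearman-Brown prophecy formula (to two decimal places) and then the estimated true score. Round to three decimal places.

Spearman-Brown: ρ = 2r/(1 + r) = 2(0.53)/(1 + 0.53) = 1.060/1.53 = 0.6928 → 0.69
T̂ = 0.69(163.8) + 0.31(148.6) = 113.022 + 46.066 = 159.0880 → 159.088

159.088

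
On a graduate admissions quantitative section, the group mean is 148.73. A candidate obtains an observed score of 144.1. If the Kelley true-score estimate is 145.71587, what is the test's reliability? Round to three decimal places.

0.651

T̂ = ρX + (1 − ρ)μ  ⇒  T̂ − μ = ρ(X − μ)
ρ = (T̂ − μ)/(X − μ) = (145.71587 − 148.73) / (144.1 − 148.73) = -3.01413 / -4.63 = 0.65100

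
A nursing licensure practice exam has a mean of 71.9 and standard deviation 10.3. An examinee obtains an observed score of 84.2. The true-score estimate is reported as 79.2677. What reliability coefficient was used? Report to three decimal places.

T̂ = ρX + (1 − ρ)μ  ⇒  T̂ − μ = ρ(X − μ)
ρ = (T̂ − μ)/(X − μ) = (79.2677 − 71.9) / (84.2 − 71.9) = 7.3677 / 12.3 = 0.59900

0.599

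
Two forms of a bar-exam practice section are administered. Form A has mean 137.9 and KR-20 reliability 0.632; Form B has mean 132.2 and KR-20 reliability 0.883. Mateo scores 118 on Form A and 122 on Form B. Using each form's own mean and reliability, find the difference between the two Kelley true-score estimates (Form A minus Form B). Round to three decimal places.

2.130

T̂_A = 0.632(118) + 0.368(137.9) = 125.32320
T̂_B = 0.883(122) + 0.117(132.2) = 123.19340
T̂_A − T̂_B = 2.12980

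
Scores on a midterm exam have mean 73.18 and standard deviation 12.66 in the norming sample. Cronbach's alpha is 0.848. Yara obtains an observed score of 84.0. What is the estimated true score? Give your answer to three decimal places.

82.355

T̂ = 0.848(84.0) + 0.152(73.18) = 71.2320 + 11.12336 = 82.3554 → 82.355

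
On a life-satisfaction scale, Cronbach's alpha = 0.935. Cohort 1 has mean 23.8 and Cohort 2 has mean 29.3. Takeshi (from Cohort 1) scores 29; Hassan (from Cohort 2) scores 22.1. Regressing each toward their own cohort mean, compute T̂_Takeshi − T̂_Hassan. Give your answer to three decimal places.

T̂_Takeshi = 0.935(29) + 0.065(23.8) = 28.66200
T̂_Hassan = 0.935(22.1) + 0.065(29.3) = 22.56800
Difference = 28.66200 − 22.56800 = 6.09400

6.094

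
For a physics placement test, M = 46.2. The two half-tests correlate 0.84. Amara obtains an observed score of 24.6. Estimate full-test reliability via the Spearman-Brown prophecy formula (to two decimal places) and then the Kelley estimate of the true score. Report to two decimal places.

Spearman-Brown: ρ = 2r/(1 + r) = 2(0.84)/(1 + 0.84) = 1.680/1.84 = 0.9130 → 0.91
T̂ = 0.91(24.6) + 0.09(46.2) = 22.386 + 4.158 = 26.544 → 26.54

26.54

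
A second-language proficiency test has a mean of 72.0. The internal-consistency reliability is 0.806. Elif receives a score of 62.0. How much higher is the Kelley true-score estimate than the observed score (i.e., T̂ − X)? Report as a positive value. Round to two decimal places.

Regress the observed score toward the mean by the unreliability: T̂ = 0.806·62.0 + 0.194·72.0 = 49.9720 + 13.9680 = 63.9400.
T̂ − X = 63.940 − 62.0 = 1.940 → 1.94

1.94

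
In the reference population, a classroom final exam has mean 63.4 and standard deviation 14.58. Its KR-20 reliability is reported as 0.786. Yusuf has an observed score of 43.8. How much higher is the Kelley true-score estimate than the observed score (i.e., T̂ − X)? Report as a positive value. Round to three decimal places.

4.194

Weight the observed score by reliability and the mean by (1 − reliability): T̂ = 0.786·43.8 + 0.214·63.4 = 34.4268 + 13.5676 = 47.99440.
T̂ − X = 47.9944 − 43.8 = 4.1944 → 4.194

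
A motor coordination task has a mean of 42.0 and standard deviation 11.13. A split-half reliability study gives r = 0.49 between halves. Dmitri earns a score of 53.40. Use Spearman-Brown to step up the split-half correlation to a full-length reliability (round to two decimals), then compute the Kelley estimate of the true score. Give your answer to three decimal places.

Spearman-Brown: ρ = 2r/(1 + r) = 2(0.49)/(1 + 0.49) = 0.980/1.49 = 0.6577 → 0.66
T̂ = 0.66(53.40) + 0.34(42.0) = 35.2440 + 14.280 = 49.5240 → 49.524

49.524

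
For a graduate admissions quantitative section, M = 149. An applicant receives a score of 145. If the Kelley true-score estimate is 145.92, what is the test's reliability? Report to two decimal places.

0.77

T̂ = ρX + (1 − ρ)μ  ⇒  T̂ − μ = ρ(X − μ)
ρ = (T̂ − μ)/(X − μ) = (145.92 − 149) / (145 − 149) = -3.08 / -4.0 = 0.7700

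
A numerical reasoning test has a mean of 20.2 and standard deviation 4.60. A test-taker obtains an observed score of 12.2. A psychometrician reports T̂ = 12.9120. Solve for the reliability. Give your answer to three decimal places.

T̂ = ρX + (1 − ρ)μ  ⇒  T̂ − μ = ρ(X − μ)
ρ = (T̂ − μ)/(X − μ) = (12.9120 − 20.2) / (12.2 − 20.2) = -7.2880 / -8.0 = 0.91100

0.911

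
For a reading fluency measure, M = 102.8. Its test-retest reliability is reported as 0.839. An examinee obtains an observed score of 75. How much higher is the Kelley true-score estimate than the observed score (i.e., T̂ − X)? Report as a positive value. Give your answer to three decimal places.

Weight the observed score by reliability and the mean by (1 − reliability): T̂ = 0.839·75 + 0.161·102.8 = 62.925 + 16.5508 = 79.47580.
T̂ − X = 79.4758 − 75 = 4.4758 → 4.476

4.476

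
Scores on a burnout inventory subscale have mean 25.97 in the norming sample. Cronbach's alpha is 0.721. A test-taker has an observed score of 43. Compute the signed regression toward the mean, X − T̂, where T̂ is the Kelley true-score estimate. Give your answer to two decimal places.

T̂ = ρX + (1 − ρ)μ
  = 0.721 × 43 + 0.279 × 25.97
  = 31.003 + 7.24563
  = 38.2486
  ≈ 38.249
X − T̂ = 43 − 38.249 = 4.751 → 4.75

4.75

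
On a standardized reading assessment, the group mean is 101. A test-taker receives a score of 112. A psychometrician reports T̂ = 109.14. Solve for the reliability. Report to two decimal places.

0.74

T̂ = ρX + (1 − ρ)μ  ⇒  T̂ − μ = ρ(X − μ)
ρ = (T̂ − μ)/(X − μ) = (109.14 − 101) / (112 − 101) = 8.14 / 11.0 = 0.7400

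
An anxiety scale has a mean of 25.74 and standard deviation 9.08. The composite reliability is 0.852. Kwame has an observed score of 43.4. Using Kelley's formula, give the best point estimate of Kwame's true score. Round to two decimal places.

T̂ = 0.852(43.4) + 0.148(25.74) = 36.9768 + 3.80952 = 40.786 → 40.79

40.79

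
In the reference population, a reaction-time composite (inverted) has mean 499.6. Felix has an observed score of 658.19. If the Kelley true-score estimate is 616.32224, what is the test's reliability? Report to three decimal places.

T̂ = ρX + (1 − ρ)μ  ⇒  T̂ − μ = ρ(X − μ)
ρ = (T̂ − μ)/(X − μ) = (616.32224 − 499.6) / (658.19 − 499.6) = 116.72224 / 158.59 = 0.73600

0.736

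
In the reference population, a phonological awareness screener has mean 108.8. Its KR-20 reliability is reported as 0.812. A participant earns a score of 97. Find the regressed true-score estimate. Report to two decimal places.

99.22

T̂ = ρX + (1 − ρ)μ
  = 0.812 × 97 + 0.188 × 108.8
  = 78.764 + 20.4544
  = 99.218
  ≈ 99.22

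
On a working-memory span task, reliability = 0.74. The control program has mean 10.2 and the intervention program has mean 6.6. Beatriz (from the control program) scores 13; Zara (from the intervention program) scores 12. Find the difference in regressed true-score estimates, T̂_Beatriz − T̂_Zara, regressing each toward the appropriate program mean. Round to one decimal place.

1.7

T̂_Beatriz = 0.74(13) + 0.26(10.2) = 12.272
T̂_Zara = 0.74(12) + 0.26(6.6) = 10.596
Difference = 12.272 − 10.596 = 1.676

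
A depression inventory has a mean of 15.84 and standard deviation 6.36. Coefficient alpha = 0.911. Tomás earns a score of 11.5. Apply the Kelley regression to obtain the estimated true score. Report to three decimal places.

T̂ = 0.911(11.5) + 0.089(15.84) = 10.4765 + 1.40976 = 11.8863 → 11.886

11.886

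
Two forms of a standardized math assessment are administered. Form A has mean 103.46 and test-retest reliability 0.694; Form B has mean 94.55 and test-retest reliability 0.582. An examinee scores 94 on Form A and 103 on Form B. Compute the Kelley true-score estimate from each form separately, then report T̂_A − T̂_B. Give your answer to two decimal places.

T̂_A = 0.694(94) + 0.306(103.46) = 96.8948
T̂_B = 0.582(103) + 0.418(94.55) = 99.4679
T̂_A − T̂_B = -2.5731

-2.57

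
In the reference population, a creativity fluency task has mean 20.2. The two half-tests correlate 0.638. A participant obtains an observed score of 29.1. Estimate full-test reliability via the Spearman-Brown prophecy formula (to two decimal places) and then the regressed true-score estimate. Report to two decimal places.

27.14

Spearman-Brown: ρ = 2r/(1 + r) = 2(0.638)/(1 + 0.638) = 1.2760/1.638 = 0.7790 → 0.78
T̂ = 0.78(29.1) + 0.22(20.2) = 22.698 + 4.444 = 27.142 → 27.14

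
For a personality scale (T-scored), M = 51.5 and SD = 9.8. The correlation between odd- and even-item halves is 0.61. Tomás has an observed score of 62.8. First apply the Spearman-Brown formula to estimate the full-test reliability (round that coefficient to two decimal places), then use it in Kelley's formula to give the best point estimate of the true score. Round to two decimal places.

Spearman-Brown: ρ = 2r/(1 + r) = 2(0.61)/(1 + 0.61) = 1.220/1.61 = 0.7578 → 0.76
T̂ = ρX + (1 − ρ)μ
  = 0.76 × 62.8 + 0.24 × 51.5
  = 47.728 + 12.360
  = 60.088
  ≈ 60.09

60.09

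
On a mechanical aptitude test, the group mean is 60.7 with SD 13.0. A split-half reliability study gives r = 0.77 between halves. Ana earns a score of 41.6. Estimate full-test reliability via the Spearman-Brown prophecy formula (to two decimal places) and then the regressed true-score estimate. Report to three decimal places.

Spearman-Brown: ρ = 2r/(1 + r) = 2(0.77)/(1 + 0.77) = 1.540/1.77 = 0.8701 → 0.87
T̂ = ρX + (1 − ρ)μ
  = 0.87 × 41.6 + 0.13 × 60.7
  = 36.192 + 7.891
  = 44.0830
  ≈ 44.083

44.083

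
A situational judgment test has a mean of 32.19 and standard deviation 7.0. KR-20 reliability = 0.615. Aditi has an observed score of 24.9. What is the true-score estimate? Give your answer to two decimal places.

27.71

T̂ = 0.615(24.9) + 0.385(32.19) = 15.3135 + 12.39315 = 27.707 → 27.71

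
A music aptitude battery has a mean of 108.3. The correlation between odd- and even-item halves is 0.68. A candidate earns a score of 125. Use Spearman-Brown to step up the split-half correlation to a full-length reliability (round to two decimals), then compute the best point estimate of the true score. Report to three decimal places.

Spearman-Brown: ρ = 2r/(1 + r) = 2(0.68)/(1 + 0.68) = 1.360/1.68 = 0.8095 → 0.81
Weight the observed score by reliability and the mean by (1 − reliability): T̂ = 0.81·125 + 0.19·108.3 = 101.25 + 20.577 = 121.8270.

121.827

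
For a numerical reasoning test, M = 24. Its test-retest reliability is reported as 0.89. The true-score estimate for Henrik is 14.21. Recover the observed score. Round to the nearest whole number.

T̂ = ρX + (1 − ρ)μ  ⇒  X = (T̂ − (1 − ρ)μ) / ρ
X = (14.21 − 0.11 × 24) / 0.89 = (14.21 − 2.64) / 0.89 = 11.57 / 0.89 = 13.00

13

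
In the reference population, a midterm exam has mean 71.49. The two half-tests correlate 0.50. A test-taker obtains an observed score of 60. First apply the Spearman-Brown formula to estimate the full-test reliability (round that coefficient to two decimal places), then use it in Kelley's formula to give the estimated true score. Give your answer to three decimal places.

Spearman-Brown: ρ = 2r/(1 + r) = 2(0.50)/(1 + 0.50) = 1.000/1.50 = 0.6667 → 0.67
T̂ = ρX + (1 − ρ)μ
  = 0.67 × 60 + 0.33 × 71.49
  = 40.20 + 23.5917
  = 63.7917
  ≈ 63.792

63.792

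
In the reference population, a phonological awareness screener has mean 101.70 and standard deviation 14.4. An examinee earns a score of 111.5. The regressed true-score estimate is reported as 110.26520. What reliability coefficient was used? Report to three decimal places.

0.874

T̂ = ρX + (1 − ρ)μ  ⇒  T̂ − μ = ρ(X − μ)
ρ = (T̂ − μ)/(X − μ) = (110.26520 − 101.70) / (111.5 − 101.70) = 8.56520 / 9.80 = 0.87400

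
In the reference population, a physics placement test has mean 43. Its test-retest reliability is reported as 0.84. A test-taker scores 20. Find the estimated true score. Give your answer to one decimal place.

Kelley's formula gives T̂ = 0.84·20 + 0.16·43 = 16.80 + 6.88 = 23.68.

23.7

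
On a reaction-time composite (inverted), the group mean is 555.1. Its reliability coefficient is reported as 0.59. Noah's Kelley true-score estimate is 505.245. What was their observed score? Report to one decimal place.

470.6

T̂ = ρX + (1 − ρ)μ  ⇒  X = (T̂ − (1 − ρ)μ) / ρ
X = (505.245 − 0.41 × 555.1) / 0.59 = (505.245 − 227.591) / 0.59 = 277.654 / 0.59 = 470.600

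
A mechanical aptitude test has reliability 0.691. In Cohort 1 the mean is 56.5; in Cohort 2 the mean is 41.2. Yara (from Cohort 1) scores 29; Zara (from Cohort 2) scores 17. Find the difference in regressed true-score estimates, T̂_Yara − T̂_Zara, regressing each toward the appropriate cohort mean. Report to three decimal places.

T̂_Yara = 0.691(29) + 0.309(56.5) = 37.49750
T̂_Zara = 0.691(17) + 0.309(41.2) = 24.47780
Difference = 37.49750 − 24.47780 = 13.01970

13.020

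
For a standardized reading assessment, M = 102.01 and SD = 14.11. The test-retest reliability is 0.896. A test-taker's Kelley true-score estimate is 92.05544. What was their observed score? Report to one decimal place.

90.9

T̂ = ρX + (1 − ρ)μ  ⇒  X = (T̂ − (1 − ρ)μ) / ρ
X = (92.05544 − 0.104 × 102.01) / 0.896 = (92.05544 − 10.60904) / 0.896 = 81.44640 / 0.896 = 90.900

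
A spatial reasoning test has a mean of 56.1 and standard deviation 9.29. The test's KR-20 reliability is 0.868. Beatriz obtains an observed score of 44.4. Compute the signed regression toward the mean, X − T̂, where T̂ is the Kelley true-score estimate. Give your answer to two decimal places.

-1.54

T̂ = 0.868(44.4) + 0.132(56.1) = 38.5392 + 7.4052 = 45.9444 → 45.944
X − T̂ = 44.4 − 45.944 = -1.544 → -1.54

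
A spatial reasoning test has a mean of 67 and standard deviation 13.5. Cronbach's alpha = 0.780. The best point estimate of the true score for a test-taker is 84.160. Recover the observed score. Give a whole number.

89

T̂ = ρX + (1 − ρ)μ  ⇒  X = (T̂ − (1 − ρ)μ) / ρ
X = (84.160 − 0.220 × 67) / 0.780 = (84.160 − 14.740) / 0.780 = 69.420 / 0.780 = 89.00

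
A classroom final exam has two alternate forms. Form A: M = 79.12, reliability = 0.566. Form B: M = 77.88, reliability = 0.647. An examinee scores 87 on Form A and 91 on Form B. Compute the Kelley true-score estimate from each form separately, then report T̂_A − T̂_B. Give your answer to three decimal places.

-2.789

T̂_A = 0.566(87) + 0.434(79.12) = 83.58008
T̂_B = 0.647(91) + 0.353(77.88) = 86.36864
T̂_A − T̂_B = -2.78856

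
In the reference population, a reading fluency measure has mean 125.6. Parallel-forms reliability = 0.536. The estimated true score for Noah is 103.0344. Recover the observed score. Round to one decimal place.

T̂ = ρX + (1 − ρ)μ  ⇒  X = (T̂ − (1 − ρ)μ) / ρ
X = (103.0344 − 0.464 × 125.6) / 0.536 = (103.0344 − 58.2784) / 0.536 = 44.7560 / 0.536 = 83.500

83.5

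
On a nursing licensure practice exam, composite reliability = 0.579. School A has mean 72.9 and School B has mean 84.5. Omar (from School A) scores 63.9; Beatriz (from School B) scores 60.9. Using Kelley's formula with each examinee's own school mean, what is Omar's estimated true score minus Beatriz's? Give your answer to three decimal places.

-3.147

T̂_Omar = 0.579(63.9) + 0.421(72.9) = 67.68900
T̂_Beatriz = 0.579(60.9) + 0.421(84.5) = 70.83560
Difference = 67.68900 − 70.83560 = -3.14660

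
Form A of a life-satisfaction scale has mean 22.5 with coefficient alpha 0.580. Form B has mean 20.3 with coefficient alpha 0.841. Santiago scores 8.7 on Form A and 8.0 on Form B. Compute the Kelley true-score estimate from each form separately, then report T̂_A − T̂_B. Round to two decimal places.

T̂_A = 0.580(8.7) + 0.420(22.5) = 14.4960
T̂_B = 0.841(8.0) + 0.159(20.3) = 9.9557
T̂_A − T̂_B = 4.5403

4.54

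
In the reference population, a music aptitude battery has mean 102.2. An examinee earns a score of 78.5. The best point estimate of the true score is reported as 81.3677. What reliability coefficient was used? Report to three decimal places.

0.879

T̂ = ρX + (1 − ρ)μ  ⇒  T̂ − μ = ρ(X − μ)
ρ = (T̂ − μ)/(X − μ) = (81.3677 − 102.2) / (78.5 − 102.2) = -20.8323 / -23.7 = 0.87900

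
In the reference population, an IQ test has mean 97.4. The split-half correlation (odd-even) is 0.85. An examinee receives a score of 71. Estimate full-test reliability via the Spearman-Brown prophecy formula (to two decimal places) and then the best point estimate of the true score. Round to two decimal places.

73.11

Spearman-Brown: ρ = 2r/(1 + r) = 2(0.85)/(1 + 0.85) = 1.700/1.85 = 0.9189 → 0.92
T̂ = 0.92(71) + 0.08(97.4) = 65.32 + 7.792 = 73.112 → 73.11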